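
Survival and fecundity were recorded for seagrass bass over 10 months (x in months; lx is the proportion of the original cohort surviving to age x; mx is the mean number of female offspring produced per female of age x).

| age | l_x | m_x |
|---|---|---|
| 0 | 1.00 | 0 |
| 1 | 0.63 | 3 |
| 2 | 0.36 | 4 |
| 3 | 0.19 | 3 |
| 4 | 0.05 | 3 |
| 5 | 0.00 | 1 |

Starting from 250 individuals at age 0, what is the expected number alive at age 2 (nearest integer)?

90

Expected survivors = N0 · l_2 = 250 × 0.36 = 90 → 90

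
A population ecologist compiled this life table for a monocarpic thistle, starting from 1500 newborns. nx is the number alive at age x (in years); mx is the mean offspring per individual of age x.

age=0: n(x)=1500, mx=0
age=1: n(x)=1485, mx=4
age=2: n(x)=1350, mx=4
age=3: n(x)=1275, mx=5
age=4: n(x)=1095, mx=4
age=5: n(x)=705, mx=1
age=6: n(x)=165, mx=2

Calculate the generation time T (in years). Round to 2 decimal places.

lx = nx/n0 = nx/1500: 1, 0.99, 0.9, 0.85, 0.73, 0.47, 0.11
lx·mx: 0, 3.96, 3.6, 4.25, 2.92, 0.47, 0.22 → R0 = 15.42
x·lx·mx: 0, 3.96, 7.2, 12.75, 11.68, 2.35, 1.32 → Σ = 39.26
T = 39.26 / 15.42 = 2.546044… → 2.55

2.55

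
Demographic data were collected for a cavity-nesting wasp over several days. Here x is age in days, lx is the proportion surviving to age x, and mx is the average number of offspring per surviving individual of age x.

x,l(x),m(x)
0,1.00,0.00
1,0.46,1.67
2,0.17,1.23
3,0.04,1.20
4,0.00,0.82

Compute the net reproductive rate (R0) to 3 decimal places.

lx·mx by age: 0, 0.7682, 0.2091, 0.048, 0
R0 = Σ lx·mx = 1.0253 → 1.025

1.025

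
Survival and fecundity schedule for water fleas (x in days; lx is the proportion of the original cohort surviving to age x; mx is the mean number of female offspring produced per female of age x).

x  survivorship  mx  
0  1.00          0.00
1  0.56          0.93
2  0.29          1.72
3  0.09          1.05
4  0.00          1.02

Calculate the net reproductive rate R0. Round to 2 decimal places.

1.11

lx·mx by age: 0, 0.5208, 0.4988, 0.0945, 0
R0 = Σ lx·mx = 1.1141 → 1.11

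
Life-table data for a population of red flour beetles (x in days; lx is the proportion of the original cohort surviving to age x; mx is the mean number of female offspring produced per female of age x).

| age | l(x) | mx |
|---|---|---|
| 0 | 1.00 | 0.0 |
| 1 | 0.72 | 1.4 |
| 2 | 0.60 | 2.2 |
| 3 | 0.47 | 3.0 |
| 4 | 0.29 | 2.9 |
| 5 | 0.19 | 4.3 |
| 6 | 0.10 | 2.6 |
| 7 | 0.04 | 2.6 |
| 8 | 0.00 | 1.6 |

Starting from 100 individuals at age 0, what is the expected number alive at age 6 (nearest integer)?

Expected survivors = N0 · l_6 = 100 × 0.10 = 10 → 10

10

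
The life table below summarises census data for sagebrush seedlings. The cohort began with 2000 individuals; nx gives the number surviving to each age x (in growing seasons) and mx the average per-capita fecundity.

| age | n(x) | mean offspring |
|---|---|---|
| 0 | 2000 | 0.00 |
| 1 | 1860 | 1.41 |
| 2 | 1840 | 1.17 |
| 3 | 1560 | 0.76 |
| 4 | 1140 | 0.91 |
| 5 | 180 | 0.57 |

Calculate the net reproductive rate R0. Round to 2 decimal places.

lx = nx/n0 = nx/2000: 1, 0.93, 0.92, 0.78, 0.57, 0.09
lx·mx by age: 0, 1.3113, 1.0764, 0.5928, 0.5187, 0.0513
R0 = Σ lx·mx = 3.5505 → 3.55

3.55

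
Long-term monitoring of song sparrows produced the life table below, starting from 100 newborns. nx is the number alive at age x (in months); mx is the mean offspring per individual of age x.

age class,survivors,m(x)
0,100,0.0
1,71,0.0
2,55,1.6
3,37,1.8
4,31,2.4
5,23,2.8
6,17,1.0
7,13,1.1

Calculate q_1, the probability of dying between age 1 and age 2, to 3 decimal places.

lx = nx/n0 = nx/100: 1, 0.71, 0.55, 0.37, 0.31, 0.23, 0.17, 0.13
q_1 = (l_1 − l_2) / l_1 = (0.71 − 0.55) / 0.71
     = 0.16 / 0.71 = 0.225352… → 0.225

0.225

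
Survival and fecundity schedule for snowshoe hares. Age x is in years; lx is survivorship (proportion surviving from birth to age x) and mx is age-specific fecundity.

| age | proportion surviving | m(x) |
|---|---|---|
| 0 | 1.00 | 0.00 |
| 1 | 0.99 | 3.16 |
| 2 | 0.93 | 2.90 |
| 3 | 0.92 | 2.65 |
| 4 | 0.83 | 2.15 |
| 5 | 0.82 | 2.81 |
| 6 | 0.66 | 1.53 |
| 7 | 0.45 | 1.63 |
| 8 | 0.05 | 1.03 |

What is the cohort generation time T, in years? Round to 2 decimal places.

lx·mx: 0, 3.1284, 2.697, 2.438, 1.7845, 2.3042, 1.0098, 0.7335, 0.0515 → R0 = 14.1469
x·lx·mx: 0, 3.1284, 5.394, 7.314, 7.138, 11.521, 6.0588, 5.1345, 0.412 → Σ = 46.1007
T = 46.1007 / 14.1469 = 3.258714… → 3.26

3.26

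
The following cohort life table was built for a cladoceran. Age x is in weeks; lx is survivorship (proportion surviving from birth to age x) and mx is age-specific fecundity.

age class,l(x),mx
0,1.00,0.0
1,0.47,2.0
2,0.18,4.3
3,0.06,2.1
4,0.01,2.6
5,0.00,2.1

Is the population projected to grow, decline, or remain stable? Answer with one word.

R0 = Σ lx·mx = 0 + 0.94 + 0.774 + 0.126 + 0.026 + 0 = 1.866
R0 > 1, so the population is growing.

growing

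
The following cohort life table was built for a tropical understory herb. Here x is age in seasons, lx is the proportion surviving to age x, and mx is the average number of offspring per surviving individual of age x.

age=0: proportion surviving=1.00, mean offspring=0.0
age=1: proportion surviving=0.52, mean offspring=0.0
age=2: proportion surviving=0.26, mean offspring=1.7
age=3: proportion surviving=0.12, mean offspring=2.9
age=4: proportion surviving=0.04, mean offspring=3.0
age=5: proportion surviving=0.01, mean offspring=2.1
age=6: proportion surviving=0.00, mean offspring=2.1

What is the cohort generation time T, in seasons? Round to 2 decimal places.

lx·mx: 0, 0, 0.442, 0.348, 0.12, 0.021, 0 → R0 = 0.931
x·lx·mx: 0, 0, 0.884, 1.044, 0.48, 0.105, 0 → Σ = 2.513
T = 2.513 / 0.931 = 2.699248… → 2.70

2.70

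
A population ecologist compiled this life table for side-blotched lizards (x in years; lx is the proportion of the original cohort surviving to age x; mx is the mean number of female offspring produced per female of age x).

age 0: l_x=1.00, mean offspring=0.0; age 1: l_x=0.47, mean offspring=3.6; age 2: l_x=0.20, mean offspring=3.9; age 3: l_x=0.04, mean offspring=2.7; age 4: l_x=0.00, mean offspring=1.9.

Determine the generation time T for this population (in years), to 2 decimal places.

lx·mx: 0, 1.692, 0.78, 0.108, 0 → R0 = 2.58
x·lx·mx: 0, 1.692, 1.56, 0.324, 0 → Σ = 3.576
T = 3.576 / 2.58 = 1.386047… → 1.39

1.39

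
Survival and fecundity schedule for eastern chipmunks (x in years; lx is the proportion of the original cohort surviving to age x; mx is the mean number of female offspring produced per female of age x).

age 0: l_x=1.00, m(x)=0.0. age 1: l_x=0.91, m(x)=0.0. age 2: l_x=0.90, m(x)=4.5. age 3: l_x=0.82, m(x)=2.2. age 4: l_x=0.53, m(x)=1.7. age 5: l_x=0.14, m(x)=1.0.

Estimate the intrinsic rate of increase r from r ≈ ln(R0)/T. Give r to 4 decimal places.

0.7472

R0 = Σ lx·mx = 0 + 0 + 4.05 + 1.804 + 0.901 + 0.14 = 6.895
Σ x·lx·mx = 17.816; T = 17.816/6.895 = 2.5839…
r ≈ ln(R0)/T = ln(6.895)/2.5839… = 0.747241… → 0.7472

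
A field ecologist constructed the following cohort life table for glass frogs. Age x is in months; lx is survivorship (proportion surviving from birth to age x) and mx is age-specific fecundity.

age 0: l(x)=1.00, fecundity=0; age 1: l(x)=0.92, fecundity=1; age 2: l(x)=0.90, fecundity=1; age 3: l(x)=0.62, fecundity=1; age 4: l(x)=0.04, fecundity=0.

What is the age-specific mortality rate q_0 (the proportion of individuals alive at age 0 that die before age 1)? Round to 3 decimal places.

0.080

q_0 = (l_0 − l_1) / l_0 = (1 − 0.92) / 1
     = 0.08 / 1 = 0.08 → 0.080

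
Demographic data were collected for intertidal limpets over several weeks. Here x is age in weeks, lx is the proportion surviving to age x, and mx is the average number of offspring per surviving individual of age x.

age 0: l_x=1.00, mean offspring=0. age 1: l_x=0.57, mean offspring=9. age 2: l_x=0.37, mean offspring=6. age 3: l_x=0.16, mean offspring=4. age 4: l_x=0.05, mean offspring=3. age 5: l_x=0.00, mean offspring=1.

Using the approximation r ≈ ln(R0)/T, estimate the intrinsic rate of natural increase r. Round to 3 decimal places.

1.412

R0 = Σ lx·mx = 0 + 5.13 + 2.22 + 0.64 + 0.15 + 0 = 8.14
Σ x·lx·mx = 12.09; T = 12.09/8.14 = 1.48526…
r ≈ ln(R0)/T = ln(8.14)/1.48526… = 1.41173… → 1.412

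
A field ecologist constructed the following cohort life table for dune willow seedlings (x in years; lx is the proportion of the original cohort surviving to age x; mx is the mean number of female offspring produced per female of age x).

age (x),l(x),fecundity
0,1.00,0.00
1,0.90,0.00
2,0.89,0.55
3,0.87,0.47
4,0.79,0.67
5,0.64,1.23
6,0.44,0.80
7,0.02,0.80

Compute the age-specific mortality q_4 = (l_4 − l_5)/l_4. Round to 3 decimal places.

q_4 = (l_4 − l_5) / l_4 = (0.79 − 0.64) / 0.79
     = 0.15 / 0.79 = 0.189873… → 0.190

0.190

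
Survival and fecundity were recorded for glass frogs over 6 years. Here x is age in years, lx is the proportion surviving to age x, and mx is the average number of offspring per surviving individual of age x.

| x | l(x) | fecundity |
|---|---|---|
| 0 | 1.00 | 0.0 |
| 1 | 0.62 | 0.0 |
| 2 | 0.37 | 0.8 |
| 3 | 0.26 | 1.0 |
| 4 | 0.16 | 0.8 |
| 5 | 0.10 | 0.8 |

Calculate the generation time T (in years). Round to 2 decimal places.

2.99

lx·mx: 0, 0, 0.296, 0.26, 0.128, 0.08 → R0 = 0.764
x·lx·mx: 0, 0, 0.592, 0.78, 0.512, 0.4 → Σ = 2.284
T = 2.284 / 0.764 = 2.989529… → 2.99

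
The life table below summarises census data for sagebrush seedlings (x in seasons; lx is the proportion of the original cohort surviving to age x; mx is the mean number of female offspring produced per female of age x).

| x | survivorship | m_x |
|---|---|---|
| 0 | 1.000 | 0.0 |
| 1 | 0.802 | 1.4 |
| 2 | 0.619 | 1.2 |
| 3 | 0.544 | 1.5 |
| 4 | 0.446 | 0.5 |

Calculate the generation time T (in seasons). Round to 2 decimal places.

lx·mx: 0, 1.1228, 0.7428, 0.816, 0.223 → R0 = 2.9046
x·lx·mx: 0, 1.1228, 1.4856, 2.448, 0.892 → Σ = 5.9484
T = 5.9484 / 2.9046 = 2.047924… → 2.05

2.05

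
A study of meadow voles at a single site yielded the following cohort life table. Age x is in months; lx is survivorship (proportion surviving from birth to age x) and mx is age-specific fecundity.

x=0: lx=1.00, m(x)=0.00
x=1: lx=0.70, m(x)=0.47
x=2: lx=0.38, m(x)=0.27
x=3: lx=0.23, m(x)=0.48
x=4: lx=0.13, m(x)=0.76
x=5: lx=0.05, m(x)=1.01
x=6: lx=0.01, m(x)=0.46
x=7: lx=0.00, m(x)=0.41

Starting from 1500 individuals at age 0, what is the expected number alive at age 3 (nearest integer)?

Expected survivors = N0 · l_3 = 1500 × 0.23 = 345 → 345

345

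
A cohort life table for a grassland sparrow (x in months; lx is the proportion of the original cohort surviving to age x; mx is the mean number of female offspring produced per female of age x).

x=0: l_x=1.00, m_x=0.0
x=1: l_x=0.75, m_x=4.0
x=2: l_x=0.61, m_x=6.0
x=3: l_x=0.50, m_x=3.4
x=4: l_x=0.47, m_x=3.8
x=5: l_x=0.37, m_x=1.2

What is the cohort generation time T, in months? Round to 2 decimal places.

2.34

lx·mx: 0, 3, 3.66, 1.7, 1.786, 0.444 → R0 = 10.59
x·lx·mx: 0, 3, 7.32, 5.1, 7.144, 2.22 → Σ = 24.784
T = 24.784 / 10.59 = 2.340321… → 2.34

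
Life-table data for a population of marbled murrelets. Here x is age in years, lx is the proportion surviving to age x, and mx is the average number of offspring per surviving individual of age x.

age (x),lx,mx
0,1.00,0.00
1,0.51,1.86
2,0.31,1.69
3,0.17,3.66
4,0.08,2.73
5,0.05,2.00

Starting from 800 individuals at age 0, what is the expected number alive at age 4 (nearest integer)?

Expected survivors = N0 · l_4 = 800 × 0.08 = 64 → 64

64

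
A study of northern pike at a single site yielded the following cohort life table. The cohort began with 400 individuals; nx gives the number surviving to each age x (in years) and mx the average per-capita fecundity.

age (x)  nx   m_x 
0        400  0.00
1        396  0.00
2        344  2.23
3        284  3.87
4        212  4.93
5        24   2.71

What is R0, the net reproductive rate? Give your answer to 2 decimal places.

lx = nx/n0 = nx/400: 1, 0.99, 0.86, 0.71, 0.53, 0.06
lx·mx by age: 0, 0, 1.9178, 2.7477, 2.6129, 0.1626
R0 = Σ lx·mx = 7.441 → 7.44

7.44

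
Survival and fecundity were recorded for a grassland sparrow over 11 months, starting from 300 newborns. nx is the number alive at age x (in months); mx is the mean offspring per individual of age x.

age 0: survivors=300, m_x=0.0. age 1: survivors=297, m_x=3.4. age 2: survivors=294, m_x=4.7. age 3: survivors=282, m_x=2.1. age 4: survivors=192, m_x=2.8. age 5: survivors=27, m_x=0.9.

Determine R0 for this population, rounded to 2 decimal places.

11.82

lx = nx/n0 = nx/300: 1, 0.99, 0.98, 0.94, 0.64, 0.09
lx·mx by age: 0, 3.366, 4.606, 1.974, 1.792, 0.081
R0 = Σ lx·mx = 11.819 → 11.82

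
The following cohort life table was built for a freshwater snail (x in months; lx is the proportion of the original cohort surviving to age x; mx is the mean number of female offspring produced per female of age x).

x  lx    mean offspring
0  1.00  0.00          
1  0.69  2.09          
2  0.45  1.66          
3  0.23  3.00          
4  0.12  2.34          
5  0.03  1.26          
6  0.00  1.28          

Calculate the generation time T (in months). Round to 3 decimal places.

lx·mx: 0, 1.4421, 0.747, 0.69, 0.2808, 0.0378, 0 → R0 = 3.1977
x·lx·mx: 0, 1.4421, 1.494, 2.07, 1.1232, 0.189, 0 → Σ = 6.3183
T = 6.3183 / 3.1977 = 1.975889… → 1.976

1.976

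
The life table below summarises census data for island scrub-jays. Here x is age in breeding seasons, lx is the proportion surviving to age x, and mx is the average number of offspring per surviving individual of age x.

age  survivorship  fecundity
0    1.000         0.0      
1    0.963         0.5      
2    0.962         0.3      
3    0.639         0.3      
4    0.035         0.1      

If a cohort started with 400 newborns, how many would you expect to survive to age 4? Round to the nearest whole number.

14

Expected survivors = N0 · l_4 = 400 × 0.035 = 14 → 14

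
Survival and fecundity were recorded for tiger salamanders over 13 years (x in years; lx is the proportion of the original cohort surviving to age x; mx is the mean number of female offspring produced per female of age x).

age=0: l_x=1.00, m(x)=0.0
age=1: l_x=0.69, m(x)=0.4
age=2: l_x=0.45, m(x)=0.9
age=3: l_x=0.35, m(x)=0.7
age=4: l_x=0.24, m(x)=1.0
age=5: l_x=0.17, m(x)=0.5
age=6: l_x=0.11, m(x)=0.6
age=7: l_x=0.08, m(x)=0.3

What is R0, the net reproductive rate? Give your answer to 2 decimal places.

1.34

lx·mx by age: 0, 0.276, 0.405, 0.245, 0.24, 0.085, 0.066, 0.024
R0 = Σ lx·mx = 1.341 → 1.34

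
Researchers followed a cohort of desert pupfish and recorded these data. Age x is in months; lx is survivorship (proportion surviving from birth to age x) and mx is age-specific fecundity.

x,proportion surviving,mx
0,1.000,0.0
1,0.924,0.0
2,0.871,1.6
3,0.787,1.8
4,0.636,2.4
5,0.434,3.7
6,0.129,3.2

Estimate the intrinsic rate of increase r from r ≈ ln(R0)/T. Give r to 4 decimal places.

0.4970

R0 = Σ lx·mx = 0 + 0 + 1.3936 + 1.4166 + 1.5264 + 1.6058 + 0.4128 = 6.3552
Σ x·lx·mx = 23.6484; T = 23.6484/6.3552 = 3.72111…
r ≈ ln(R0)/T = ln(6.3552)/3.72111… = 0.496968… → 0.4970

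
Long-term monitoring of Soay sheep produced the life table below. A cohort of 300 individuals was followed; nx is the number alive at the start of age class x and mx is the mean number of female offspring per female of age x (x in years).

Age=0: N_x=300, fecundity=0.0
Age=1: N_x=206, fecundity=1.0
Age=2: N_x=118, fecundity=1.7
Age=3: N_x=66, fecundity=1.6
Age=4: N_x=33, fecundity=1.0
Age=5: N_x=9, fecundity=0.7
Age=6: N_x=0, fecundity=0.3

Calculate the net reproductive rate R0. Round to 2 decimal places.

lx = nx/n0 = nx/300: 1, 0.68667…, 0.39333…, 0.22, 0.11, 0.03, 0
lx·mx by age: 0, 0.686667…, 0.668667…, 0.352, 0.11, 0.021, 0
R0 = Σ lx·mx = 1.838333… → 1.84

1.84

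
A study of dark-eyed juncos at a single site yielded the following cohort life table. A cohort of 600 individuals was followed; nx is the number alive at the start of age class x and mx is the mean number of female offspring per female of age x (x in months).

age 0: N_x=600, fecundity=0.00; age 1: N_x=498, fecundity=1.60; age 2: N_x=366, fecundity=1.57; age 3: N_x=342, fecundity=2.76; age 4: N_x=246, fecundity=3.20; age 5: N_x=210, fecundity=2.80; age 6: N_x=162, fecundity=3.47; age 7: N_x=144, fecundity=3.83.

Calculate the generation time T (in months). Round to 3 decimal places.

lx = nx/n0 = nx/600: 1, 0.83, 0.61, 0.57, 0.41, 0.35, 0.27, 0.24
lx·mx: 0, 1.328, 0.9577, 1.5732, 1.312, 0.98, 0.9369, 0.9192 → R0 = 8.007
x·lx·mx: 0, 1.328, 1.9154, 4.7196, 5.248, 4.9, 5.6214, 6.4344 → Σ = 30.1668
T = 30.1668 / 8.007 = 3.767553… → 3.768

3.768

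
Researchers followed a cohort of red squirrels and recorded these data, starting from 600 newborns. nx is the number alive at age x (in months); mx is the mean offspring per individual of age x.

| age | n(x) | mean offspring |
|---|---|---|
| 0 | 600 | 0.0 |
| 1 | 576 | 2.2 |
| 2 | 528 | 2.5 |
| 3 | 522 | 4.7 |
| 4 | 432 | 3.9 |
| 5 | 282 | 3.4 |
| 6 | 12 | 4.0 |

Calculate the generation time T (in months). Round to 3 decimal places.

lx = nx/n0 = nx/600: 1, 0.96, 0.88, 0.87, 0.72, 0.47, 0.02
lx·mx: 0, 2.112, 2.2, 4.089, 2.808, 1.598, 0.08 → R0 = 12.887
x·lx·mx: 0, 2.112, 4.4, 12.267, 11.232, 7.99, 0.48 → Σ = 38.481
T = 38.481 / 12.887 = 2.986032… → 2.986

2.986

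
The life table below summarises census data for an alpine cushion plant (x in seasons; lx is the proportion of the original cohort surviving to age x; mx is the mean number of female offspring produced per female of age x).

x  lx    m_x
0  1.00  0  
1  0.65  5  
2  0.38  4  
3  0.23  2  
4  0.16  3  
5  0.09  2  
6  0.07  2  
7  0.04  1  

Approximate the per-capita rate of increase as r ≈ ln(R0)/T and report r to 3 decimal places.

R0 = Σ lx·mx = 0 + 3.25 + 1.52 + 0.46 + 0.48 + 0.18 + 0.14 + 0.04 = 6.07
Σ x·lx·mx = 11.61; T = 11.61/6.07 = 1.91269…
r ≈ ln(R0)/T = ln(6.07)/1.91269… = 0.94284… → 0.943

0.943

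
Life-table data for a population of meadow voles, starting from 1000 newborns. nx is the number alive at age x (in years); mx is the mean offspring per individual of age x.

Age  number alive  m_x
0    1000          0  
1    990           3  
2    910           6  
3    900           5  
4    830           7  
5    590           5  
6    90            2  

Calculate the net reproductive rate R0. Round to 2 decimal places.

21.87

lx = nx/n0 = nx/1000: 1, 0.99, 0.91, 0.9, 0.83, 0.59, 0.09
lx·mx by age: 0, 2.97, 5.46, 4.5, 5.81, 2.95, 0.18
R0 = Σ lx·mx = 21.87 → 21.87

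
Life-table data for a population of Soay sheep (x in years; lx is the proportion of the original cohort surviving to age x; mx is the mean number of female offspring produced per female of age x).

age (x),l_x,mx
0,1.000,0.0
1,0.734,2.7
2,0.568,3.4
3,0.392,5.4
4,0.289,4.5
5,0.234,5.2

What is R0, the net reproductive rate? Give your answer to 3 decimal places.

8.547

lx·mx by age: 0, 1.9818, 1.9312, 2.1168, 1.3005, 1.2168
R0 = Σ lx·mx = 8.5471 → 8.547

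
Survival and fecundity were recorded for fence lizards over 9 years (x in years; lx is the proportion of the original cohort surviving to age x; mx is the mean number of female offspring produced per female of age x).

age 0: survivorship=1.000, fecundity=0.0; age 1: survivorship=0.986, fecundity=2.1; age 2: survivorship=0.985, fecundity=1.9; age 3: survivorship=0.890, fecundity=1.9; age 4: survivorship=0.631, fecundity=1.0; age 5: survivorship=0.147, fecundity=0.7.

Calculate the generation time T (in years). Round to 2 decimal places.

lx·mx: 0, 2.0706, 1.8715, 1.691, 0.631, 0.1029 → R0 = 6.367
x·lx·mx: 0, 2.0706, 3.743, 5.073, 2.524, 0.5145 → Σ = 13.9251
T = 13.9251 / 6.367 = 2.187074… → 2.19

2.19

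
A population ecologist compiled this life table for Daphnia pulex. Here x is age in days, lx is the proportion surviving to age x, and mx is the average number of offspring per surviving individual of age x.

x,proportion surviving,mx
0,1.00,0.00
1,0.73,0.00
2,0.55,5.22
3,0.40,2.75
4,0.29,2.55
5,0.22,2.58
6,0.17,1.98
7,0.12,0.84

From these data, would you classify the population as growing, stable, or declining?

R0 = Σ lx·mx = 0 + 0 + 2.871 + 1.1 + 0.7395 + 0.5676 + 0.3366 + 0.1008 = 5.7155
R0 > 1, so the population is growing.

growing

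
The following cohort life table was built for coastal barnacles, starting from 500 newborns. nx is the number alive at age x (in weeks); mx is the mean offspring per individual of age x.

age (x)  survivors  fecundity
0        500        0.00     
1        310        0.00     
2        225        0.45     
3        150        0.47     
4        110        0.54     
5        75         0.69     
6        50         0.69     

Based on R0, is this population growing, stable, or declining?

declining

lx = nx/n0 = nx/500: 1, 0.62, 0.45, 0.3, 0.22, 0.15, 0.1
R0 = Σ lx·mx = 0 + 0 + 0.2025 + 0.141 + 0.1188 + 0.1035 + 0.069 = 0.6348
R0 < 1, so the population is declining.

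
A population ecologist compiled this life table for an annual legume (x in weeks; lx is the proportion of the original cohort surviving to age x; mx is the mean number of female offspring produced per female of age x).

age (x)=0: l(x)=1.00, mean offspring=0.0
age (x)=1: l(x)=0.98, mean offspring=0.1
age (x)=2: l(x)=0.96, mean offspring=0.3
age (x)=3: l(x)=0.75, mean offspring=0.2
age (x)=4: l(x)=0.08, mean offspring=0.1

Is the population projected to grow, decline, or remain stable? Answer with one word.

declining

R0 = Σ lx·mx = 0 + 0.098 + 0.288 + 0.15 + 0.008 = 0.544
R0 < 1, so the population is declining.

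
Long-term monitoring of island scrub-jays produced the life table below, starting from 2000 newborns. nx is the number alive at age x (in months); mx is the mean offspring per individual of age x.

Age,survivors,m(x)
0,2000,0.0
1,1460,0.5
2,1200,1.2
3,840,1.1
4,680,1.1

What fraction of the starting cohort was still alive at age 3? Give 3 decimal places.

l_3 = n_3/n_0 = 840/2000 = 0.42 → 0.420

0.420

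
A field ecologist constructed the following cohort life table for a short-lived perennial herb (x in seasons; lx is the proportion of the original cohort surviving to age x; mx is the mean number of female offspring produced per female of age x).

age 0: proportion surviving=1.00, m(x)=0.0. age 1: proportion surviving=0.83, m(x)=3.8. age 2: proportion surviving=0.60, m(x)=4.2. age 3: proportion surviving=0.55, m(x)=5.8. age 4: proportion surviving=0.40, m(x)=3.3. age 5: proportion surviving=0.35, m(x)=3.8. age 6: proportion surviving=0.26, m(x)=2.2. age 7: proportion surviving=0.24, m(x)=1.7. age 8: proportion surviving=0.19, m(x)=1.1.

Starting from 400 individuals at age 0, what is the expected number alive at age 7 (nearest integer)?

96

Expected survivors = N0 · l_7 = 400 × 0.24 = 96 → 96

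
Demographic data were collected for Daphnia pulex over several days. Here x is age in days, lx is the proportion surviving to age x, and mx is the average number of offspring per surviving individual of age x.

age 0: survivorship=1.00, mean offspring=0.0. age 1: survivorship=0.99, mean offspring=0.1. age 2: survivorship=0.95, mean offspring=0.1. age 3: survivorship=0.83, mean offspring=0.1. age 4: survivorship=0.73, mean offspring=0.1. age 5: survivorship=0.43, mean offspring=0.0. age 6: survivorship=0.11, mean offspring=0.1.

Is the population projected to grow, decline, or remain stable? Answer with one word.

R0 = Σ lx·mx = 0 + 0.099 + 0.095 + 0.083 + 0.073 + 0 + 0.011 = 0.361
R0 < 1, so the population is declining.

declining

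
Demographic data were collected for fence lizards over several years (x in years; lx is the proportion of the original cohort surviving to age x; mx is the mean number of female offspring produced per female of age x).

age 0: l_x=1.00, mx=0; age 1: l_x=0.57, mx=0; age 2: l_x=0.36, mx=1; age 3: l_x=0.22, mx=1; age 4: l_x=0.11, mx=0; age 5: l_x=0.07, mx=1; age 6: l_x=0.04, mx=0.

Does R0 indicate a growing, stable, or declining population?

declining

R0 = Σ lx·mx = 0 + 0 + 0.36 + 0.22 + 0 + 0.07 + 0 = 0.65
R0 < 1, so the population is declining.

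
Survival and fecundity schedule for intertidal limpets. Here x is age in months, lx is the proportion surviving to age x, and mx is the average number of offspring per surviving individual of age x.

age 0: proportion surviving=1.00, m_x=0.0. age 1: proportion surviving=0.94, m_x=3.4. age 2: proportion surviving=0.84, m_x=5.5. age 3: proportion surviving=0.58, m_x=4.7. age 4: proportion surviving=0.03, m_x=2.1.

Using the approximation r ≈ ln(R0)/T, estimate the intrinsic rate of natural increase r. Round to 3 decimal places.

R0 = Σ lx·mx = 0 + 3.196 + 4.62 + 2.726 + 0.063 = 10.605
Σ x·lx·mx = 20.866; T = 20.866/10.605 = 1.96756…
r ≈ ln(R0)/T = ln(10.605)/1.96756… = 1.20013… → 1.200

1.200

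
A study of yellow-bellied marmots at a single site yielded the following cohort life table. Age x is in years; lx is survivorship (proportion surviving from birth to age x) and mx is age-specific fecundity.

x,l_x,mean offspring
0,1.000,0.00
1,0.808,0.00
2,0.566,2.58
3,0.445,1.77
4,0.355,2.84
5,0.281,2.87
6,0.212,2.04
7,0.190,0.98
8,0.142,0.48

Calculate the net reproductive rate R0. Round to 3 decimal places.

4.749

lx·mx by age: 0, 0, 1.46028, 0.78765, 1.0082, 0.80647, 0.43248, 0.1862, 0.06816
R0 = Σ lx·mx = 4.74944 → 4.749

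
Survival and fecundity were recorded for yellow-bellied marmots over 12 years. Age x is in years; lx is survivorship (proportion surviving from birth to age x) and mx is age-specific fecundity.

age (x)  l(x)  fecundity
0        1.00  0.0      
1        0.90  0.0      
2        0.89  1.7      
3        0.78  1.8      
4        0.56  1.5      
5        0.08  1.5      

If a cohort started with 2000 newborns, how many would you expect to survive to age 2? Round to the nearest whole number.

1780

Expected survivors = N0 · l_2 = 2000 × 0.89 = 1780 → 1780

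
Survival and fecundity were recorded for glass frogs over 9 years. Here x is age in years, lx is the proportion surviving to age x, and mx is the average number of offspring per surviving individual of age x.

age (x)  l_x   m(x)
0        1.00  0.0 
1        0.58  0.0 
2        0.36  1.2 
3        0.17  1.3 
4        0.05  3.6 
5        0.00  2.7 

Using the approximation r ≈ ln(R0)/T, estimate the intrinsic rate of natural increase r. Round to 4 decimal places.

-0.0677

R0 = Σ lx·mx = 0 + 0 + 0.432 + 0.221 + 0.18 + 0 = 0.833
Σ x·lx·mx = 2.247; T = 2.247/0.833 = 2.69748…
r ≈ ln(R0)/T = ln(0.833)/2.69748… = -0.067738… → -0.0677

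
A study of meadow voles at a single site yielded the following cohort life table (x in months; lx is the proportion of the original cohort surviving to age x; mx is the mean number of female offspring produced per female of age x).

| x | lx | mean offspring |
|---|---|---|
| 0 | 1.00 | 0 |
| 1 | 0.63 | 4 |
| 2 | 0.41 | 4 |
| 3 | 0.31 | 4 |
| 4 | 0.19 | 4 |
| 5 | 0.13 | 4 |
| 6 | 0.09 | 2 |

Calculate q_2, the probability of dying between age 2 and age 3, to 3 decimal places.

0.244

q_2 = (l_2 − l_3) / l_2 = (0.41 − 0.31) / 0.41
     = 0.1 / 0.41 = 0.243902… → 0.244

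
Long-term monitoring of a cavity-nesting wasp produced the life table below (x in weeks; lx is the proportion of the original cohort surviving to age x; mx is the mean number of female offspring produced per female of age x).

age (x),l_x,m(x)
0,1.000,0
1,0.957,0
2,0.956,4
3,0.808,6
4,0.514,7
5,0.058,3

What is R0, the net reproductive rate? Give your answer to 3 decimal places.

12.444

lx·mx by age: 0, 0, 3.824, 4.848, 3.598, 0.174
R0 = Σ lx·mx = 12.444 → 12.444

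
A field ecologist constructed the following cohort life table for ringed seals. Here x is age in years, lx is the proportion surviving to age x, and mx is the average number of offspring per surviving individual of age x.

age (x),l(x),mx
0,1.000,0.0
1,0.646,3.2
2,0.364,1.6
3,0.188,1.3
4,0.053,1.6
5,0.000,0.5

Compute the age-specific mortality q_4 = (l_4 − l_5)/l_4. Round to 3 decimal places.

1.000

q_4 = (l_4 − l_5) / l_4 = (0.053 − 0) / 0.053
     = 0.053 / 0.053 = 1 → 1.000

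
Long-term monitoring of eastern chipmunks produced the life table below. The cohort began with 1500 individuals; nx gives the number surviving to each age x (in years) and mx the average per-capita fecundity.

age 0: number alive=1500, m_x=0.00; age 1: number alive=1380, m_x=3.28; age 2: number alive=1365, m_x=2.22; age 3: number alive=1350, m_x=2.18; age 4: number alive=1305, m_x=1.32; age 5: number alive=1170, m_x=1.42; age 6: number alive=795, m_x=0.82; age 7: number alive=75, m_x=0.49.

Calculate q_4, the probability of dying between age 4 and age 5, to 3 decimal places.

lx = nx/n0 = nx/1500: 1, 0.92, 0.91, 0.9, 0.87, 0.78, 0.53, 0.05
q_4 = (l_4 − l_5) / l_4 = (0.87 − 0.78) / 0.87
     = 0.09 / 0.87 = 0.103448… → 0.103

0.103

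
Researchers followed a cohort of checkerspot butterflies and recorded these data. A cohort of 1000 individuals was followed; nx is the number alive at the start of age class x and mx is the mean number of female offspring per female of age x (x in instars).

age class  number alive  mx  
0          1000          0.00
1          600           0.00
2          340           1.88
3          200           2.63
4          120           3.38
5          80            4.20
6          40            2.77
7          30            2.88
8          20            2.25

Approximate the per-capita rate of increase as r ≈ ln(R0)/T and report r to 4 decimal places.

lx = nx/n0 = nx/1000: 1, 0.6, 0.34, 0.2, 0.12, 0.08, 0.04, 0.03, 0.02
R0 = Σ lx·mx = 0 + 0 + 0.6392 + 0.526 + 0.4056 + 0.336 + 0.1108 + 0.0864 + 0.045 = 2.149
Σ x·lx·mx = 7.7884; T = 7.7884/2.149 = 3.6242…
r ≈ ln(R0)/T = ln(2.149)/3.6242… = 0.211082… → 0.2111

0.2111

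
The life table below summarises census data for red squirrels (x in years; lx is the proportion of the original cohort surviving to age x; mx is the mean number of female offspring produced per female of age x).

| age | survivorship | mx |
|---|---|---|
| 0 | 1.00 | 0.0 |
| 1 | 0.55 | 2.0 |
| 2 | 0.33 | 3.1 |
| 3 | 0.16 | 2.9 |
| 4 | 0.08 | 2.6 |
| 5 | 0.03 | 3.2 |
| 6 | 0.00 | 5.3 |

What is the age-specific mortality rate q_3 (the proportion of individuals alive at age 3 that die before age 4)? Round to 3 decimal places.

0.500

q_3 = (l_3 − l_4) / l_3 = (0.16 − 0.08) / 0.16
     = 0.08 / 0.16 = 0.5 → 0.500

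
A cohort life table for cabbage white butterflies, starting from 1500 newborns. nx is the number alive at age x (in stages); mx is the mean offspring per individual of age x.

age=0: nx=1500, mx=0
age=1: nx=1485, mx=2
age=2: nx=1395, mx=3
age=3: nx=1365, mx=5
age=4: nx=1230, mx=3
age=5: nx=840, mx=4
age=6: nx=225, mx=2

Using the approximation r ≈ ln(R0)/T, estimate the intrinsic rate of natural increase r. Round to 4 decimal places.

lx = nx/n0 = nx/1500: 1, 0.99, 0.93, 0.91, 0.82, 0.56, 0.15
R0 = Σ lx·mx = 0 + 1.98 + 2.79 + 4.55 + 2.46 + 2.24 + 0.3 = 14.32
Σ x·lx·mx = 44.05; T = 44.05/14.32 = 3.07612…
r ≈ ln(R0)/T = ln(14.32)/3.07612… = 0.865265… → 0.8653

0.8653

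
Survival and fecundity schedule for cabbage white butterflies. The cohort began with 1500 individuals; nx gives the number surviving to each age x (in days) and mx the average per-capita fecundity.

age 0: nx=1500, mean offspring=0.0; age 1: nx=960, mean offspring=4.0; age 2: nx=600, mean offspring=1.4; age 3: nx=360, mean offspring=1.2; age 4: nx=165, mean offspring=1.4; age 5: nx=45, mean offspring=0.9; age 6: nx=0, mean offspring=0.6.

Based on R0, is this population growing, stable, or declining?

lx = nx/n0 = nx/1500: 1, 0.64, 0.4, 0.24, 0.11, 0.03, 0
R0 = Σ lx·mx = 0 + 2.56 + 0.56 + 0.288 + 0.154 + 0.027 + 0 = 3.589
R0 > 1, so the population is growing.

growing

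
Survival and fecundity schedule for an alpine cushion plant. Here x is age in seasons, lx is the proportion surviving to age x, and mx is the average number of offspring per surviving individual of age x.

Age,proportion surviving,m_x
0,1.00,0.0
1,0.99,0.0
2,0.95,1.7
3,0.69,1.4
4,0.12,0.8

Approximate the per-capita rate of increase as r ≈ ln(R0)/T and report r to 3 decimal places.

0.405

R0 = Σ lx·mx = 0 + 0 + 1.615 + 0.966 + 0.096 = 2.677
Σ x·lx·mx = 6.512; T = 6.512/2.677 = 2.43257…
r ≈ ln(R0)/T = ln(2.677)/2.43257… = 0.4048… → 0.405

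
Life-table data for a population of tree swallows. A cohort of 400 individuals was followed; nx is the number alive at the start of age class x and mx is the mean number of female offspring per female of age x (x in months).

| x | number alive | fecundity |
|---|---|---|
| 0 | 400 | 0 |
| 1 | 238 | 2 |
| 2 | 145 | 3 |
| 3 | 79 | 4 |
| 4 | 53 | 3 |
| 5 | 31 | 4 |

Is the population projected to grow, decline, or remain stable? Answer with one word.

lx = nx/n0 = nx/400: 1, 0.595, 0.3625, 0.1975, 0.1325, 0.0775
R0 = Σ lx·mx = 0 + 1.19 + 1.0875 + 0.79 + 0.3975 + 0.31 = 3.775
R0 > 1, so the population is growing.

growing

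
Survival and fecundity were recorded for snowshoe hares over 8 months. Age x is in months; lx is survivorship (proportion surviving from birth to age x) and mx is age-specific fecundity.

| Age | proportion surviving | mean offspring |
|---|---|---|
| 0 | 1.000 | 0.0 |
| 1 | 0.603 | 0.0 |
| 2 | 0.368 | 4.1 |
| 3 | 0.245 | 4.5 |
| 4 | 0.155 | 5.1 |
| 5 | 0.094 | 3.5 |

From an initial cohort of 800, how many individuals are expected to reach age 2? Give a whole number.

Expected survivors = N0 · l_2 = 800 × 0.368 = 294.4 → 294

294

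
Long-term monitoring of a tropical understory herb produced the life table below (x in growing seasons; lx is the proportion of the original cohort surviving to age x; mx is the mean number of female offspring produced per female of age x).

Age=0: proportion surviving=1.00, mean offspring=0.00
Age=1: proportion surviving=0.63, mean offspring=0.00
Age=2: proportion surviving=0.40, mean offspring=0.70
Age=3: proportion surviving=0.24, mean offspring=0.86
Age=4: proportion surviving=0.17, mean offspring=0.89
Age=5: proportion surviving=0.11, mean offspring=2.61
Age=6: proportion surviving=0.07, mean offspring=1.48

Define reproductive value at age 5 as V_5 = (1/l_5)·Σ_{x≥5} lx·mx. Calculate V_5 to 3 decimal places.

lx·mx for x ≥ 5: 0.2871, 0.1036 → sum = 0.3907
V_5 = 0.3907 / l_5 = 0.3907 / 0.11 = 3.551818… → 3.552

3.552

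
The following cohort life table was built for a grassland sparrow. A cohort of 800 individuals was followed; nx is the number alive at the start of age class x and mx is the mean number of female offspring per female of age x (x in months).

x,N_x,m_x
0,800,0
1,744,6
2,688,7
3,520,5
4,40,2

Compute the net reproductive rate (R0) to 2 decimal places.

lx = nx/n0 = nx/800: 1, 0.93, 0.86, 0.65, 0.05
lx·mx by age: 0, 5.58, 6.02, 3.25, 0.1
R0 = Σ lx·mx = 14.95 → 14.95

14.95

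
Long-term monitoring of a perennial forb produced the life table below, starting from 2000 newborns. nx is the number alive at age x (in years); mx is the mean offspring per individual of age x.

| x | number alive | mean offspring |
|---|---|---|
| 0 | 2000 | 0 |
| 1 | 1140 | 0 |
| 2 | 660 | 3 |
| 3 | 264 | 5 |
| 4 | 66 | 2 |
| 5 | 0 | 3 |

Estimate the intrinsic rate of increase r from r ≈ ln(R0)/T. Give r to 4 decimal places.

lx = nx/n0 = nx/2000: 1, 0.57, 0.33, 0.132, 0.033, 0
R0 = Σ lx·mx = 0 + 0 + 0.99 + 0.66 + 0.066 + 0 = 1.716
Σ x·lx·mx = 4.224; T = 4.224/1.716 = 2.46154…
r ≈ ln(R0)/T = ln(1.716)/2.46154… = 0.219373… → 0.2194

0.2194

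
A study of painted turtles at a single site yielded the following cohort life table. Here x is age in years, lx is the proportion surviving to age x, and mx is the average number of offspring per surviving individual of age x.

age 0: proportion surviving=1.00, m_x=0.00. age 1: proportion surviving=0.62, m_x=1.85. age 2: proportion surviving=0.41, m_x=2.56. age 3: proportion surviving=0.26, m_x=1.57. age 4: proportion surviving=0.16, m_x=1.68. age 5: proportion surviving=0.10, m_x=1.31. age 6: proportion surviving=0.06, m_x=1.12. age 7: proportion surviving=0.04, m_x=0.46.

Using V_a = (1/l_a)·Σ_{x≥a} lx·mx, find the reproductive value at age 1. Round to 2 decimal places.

4.98

lx·mx for x ≥ 1: 1.147, 1.0496, 0.4082, 0.2688, 0.131, 0.0672, 0.0184 → sum = 3.0902
V_1 = 3.0902 / l_1 = 3.0902 / 0.62 = 4.984194… → 4.98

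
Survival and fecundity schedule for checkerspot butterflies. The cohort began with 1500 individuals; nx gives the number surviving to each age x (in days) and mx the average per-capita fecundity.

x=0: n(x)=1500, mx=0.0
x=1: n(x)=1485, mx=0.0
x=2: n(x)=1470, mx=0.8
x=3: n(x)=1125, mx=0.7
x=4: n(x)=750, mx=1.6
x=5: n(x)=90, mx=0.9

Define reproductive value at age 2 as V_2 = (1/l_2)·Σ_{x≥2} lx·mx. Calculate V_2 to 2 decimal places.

2.21

lx = nx/n0 = nx/1500: 1, 0.99, 0.98, 0.75, 0.5, 0.06
lx·mx for x ≥ 2: 0.784, 0.525, 0.8, 0.054 → sum = 2.163
V_2 = 2.163 / l_2 = 2.163 / 0.98 = 2.207143… → 2.21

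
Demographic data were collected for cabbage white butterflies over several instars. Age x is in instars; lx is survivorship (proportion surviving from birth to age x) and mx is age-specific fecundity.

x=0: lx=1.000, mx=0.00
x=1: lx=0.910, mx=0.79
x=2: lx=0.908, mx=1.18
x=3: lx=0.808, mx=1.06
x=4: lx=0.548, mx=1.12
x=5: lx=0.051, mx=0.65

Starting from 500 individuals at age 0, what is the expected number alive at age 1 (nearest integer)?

455

Expected survivors = N0 · l_1 = 500 × 0.910 = 455 → 455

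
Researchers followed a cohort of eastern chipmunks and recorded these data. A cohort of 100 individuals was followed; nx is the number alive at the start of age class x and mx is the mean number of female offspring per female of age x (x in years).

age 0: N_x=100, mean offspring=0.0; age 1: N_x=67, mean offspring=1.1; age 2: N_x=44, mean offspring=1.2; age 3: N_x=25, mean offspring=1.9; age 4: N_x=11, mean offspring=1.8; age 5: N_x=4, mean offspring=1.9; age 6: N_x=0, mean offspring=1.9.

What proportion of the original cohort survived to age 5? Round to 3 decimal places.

l_5 = n_5/n_0 = 4/100 = 0.04 → 0.040

0.040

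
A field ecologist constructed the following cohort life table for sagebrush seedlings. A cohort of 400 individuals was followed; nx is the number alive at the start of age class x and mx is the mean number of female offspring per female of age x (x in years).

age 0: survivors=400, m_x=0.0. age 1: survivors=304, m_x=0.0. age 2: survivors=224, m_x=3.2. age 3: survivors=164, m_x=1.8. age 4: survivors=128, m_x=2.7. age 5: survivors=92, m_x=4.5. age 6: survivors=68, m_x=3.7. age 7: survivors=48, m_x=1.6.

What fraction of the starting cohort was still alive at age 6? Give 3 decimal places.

0.170

l_6 = n_6/n_0 = 68/400 = 0.17 → 0.170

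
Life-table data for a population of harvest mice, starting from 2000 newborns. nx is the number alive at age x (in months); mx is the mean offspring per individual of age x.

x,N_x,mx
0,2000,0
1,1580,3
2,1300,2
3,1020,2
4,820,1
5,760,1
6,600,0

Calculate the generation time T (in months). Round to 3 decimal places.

lx = nx/n0 = nx/2000: 1, 0.79, 0.65, 0.51, 0.41, 0.38, 0.3
lx·mx: 0, 2.37, 1.3, 1.02, 0.41, 0.38, 0 → R0 = 5.48
x·lx·mx: 0, 2.37, 2.6, 3.06, 1.64, 1.9, 0 → Σ = 11.57
T = 11.57 / 5.48 = 2.111314… → 2.111

2.111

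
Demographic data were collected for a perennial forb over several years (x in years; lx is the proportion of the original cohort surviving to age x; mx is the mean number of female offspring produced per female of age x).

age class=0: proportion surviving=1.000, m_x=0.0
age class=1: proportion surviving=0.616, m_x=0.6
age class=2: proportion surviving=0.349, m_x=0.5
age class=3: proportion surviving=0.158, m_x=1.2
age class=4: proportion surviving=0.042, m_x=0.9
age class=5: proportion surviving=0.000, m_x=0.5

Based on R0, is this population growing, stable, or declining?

declining

R0 = Σ lx·mx = 0 + 0.3696 + 0.1745 + 0.1896 + 0.0378 + 0 = 0.7715
R0 < 1, so the population is declining.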